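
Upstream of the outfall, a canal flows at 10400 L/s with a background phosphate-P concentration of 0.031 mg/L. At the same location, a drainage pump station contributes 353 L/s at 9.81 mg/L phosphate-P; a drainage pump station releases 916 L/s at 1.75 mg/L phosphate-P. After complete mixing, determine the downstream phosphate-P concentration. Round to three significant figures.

0.462 mg/L

Conservation of mass: C = (10400·0.03100 + 353.0·9.810 + 916.0·1.750) / 11670 = 5388/11670 = 0.4618 mg/L.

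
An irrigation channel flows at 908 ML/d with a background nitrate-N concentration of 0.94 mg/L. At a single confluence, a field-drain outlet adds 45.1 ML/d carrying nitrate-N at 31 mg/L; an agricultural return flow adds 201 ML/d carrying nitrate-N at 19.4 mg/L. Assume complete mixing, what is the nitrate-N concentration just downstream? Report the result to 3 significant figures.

5.33 mg/L

Mass balance: C = (908.0·0.9400 + 45.10·31.00 + 201.0·19.40) / 1154 = 6151/1154 = 5.330 mg/L.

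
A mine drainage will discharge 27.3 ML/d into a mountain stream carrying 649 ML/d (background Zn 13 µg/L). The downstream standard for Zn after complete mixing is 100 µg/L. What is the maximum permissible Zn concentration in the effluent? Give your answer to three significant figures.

At the limit, (Qr·Cr + Qe·Cₑ)/(Qr + Qe) = 100:
Cₑ = (676.3·100 − 649.0·13.00) / 27.30 = 2168 µg/L.

2170 µg/L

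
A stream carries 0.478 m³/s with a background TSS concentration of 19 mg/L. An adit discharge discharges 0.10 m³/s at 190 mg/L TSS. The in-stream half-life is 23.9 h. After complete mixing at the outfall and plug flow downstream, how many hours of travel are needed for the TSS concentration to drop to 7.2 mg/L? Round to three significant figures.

65.8 h

Flow-weighted average: C = (0.4780·19.00 + 0.1000·190.0) / 0.5780 = 28.08/0.5780 = 48.58 mg/L.
Half-life 23.9 h → k = ln 2 / 23.9 = 0.02900 h⁻¹ = 0.6960 d⁻¹.
48.58·exp(−k·t) = 7.2 → t = ln(48.58/7.2)/k = 237000 s = 65.83 h.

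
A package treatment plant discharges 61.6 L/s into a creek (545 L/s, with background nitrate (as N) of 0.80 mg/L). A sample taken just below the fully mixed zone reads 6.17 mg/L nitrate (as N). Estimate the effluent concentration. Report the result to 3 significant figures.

Mass balance: 545.0·0.8000 + 61.60·Cₑ = 606.6·6.170
→ Cₑ = (606.6·6.170 − 545.0·0.8000) / 61.60 = 53.68 mg/L.

53.7 mg/L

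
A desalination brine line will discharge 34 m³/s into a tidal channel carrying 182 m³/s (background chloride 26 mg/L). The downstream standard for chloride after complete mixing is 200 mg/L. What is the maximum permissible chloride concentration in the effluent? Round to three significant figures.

At the limit, (Qr·Cr + Qe·Cₑ)/(Qr + Qe) = 200:
Cₑ = (216.0·200 − 182.0·26.00) / 34.00 = 1131 mg/L.

1130 mg/L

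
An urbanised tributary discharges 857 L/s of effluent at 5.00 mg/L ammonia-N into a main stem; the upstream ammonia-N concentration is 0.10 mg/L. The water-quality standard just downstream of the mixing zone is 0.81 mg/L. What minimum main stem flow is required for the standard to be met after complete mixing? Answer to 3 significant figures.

Set C_mix = 0.81: (Q·0.1000 + 857.0·5.000) / (Q + 857.0) = 0.81
→ Q = 857.0·(5.000 − 0.81)/(0.81 − 0.1000) = 5058 L/s.

5060 L/s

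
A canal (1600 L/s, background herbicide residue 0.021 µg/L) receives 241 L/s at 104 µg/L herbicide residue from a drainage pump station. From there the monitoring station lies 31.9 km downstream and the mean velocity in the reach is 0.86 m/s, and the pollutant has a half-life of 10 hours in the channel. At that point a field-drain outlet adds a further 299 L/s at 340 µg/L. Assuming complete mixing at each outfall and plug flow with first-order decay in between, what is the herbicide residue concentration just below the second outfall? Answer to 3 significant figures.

53.2 µg/L

Mixed concentration C = ΣQC/ΣQ = (1600·0.02100 + 241.0·104.0) / 1841 = 25100/1841 = 13.63 µg/L; combined flow 1841 L/s.
Travel time t = 31.9·1000 / 0.86 = 37090 s = 10.30 h.
Half-life 10 h → k = ln 2 / 10 = 0.06931 h⁻¹ = 1.664 d⁻¹.
Applying C = C₀e^(−kt): 13.63 × 0.4896 = 6.674 µg/L.
At the second outfall, C = (1841·6.674 + 299.0·340.0) / (1841 + 299.0) = 53.25 µg/L.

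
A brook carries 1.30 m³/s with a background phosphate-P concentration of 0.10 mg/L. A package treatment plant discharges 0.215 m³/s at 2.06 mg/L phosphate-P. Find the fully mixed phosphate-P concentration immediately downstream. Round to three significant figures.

0.378 mg/L

Mixed concentration C = ΣQC/ΣQ = (1.300·0.1000 + 0.2150·2.060) / 1.515 = 0.5729/1.515 = 0.3782 mg/L.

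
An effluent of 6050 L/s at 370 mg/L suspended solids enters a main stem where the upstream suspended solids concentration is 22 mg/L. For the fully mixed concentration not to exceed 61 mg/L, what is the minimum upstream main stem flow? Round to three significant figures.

47900 L/s

Set C_mix = 61: (Q·22.00 + 6050·370.0) / (Q + 6050) = 61
→ Q = 6050·(370.0 − 61)/(61 − 22.00) = 47930 L/s.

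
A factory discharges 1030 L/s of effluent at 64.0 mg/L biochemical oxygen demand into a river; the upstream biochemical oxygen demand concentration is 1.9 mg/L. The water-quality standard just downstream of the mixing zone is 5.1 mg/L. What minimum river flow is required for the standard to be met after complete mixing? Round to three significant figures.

Set C_mix = 5.1: (Q·1.900 + 1030·64.00) / (Q + 1030) = 5.1
→ Q = 1030·(64.00 − 5.1)/(5.1 − 1.900) = 18960 L/s.

19000 L/s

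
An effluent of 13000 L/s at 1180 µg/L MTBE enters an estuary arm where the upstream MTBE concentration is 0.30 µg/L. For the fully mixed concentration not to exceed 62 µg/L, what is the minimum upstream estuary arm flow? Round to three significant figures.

Set C_mix = 62: (Q·0.3000 + 13000·1180) / (Q + 13000) = 62
→ Q = 13000·(1180 − 62)/(62 − 0.3000) = 235600 L/s.

236000 L/s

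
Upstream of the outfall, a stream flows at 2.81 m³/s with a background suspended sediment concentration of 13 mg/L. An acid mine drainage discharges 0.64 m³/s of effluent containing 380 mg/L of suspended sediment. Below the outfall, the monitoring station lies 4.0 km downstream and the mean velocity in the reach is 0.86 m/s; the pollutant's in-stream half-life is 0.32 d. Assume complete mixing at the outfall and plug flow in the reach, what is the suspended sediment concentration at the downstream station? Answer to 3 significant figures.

Mixed concentration C = ΣQC/ΣQ = (2.810·13.00 + 0.6400·380.0) / 3.450 = 279.7/3.450 = 81.08 mg/L.
Travel time t = 4.0·1000 / 0.86 = 4651 s = 1.292 h.
Half-life 0.32 d → k = ln 2 / 0.32 = 2.166 d⁻¹.
Decay over the reach: 81.08·exp(−kt) = 81.08·0.8899 = 72.16 mg/L.

72.2 mg/L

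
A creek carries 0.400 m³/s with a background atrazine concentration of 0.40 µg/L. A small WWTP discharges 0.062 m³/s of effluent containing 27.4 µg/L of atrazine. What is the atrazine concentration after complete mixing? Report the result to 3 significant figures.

4.02 µg/L

After mixing, C = (0.4000·0.4000 + 0.06200·27.40) / 0.4620 = 1.859/0.4620 = 4.023 µg/L.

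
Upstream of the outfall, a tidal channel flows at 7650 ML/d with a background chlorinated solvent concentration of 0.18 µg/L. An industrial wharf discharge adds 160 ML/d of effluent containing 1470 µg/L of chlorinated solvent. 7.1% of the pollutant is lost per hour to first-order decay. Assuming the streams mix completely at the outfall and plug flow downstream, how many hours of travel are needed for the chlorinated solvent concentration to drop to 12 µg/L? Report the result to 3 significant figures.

After mixing, C = (7650·0.1800 + 160.0·1470) / 7810 = 236600/7810 = 30.29 µg/L.
7.1%/h lost → k = −ln(1 − 0.071) = 0.07365 h⁻¹.
30.29·exp(−k·t) = 12 → t = ln(30.29/12)/k = 45260 s = 12.57 h.

12.6 h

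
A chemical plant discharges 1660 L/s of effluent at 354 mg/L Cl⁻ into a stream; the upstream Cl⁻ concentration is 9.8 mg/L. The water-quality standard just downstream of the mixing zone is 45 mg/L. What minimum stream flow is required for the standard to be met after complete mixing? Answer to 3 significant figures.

Set C_mix = 45: (Q·9.800 + 1660·354.0) / (Q + 1660) = 45
→ Q = 1660·(354.0 − 45)/(45 − 9.800) = 14570 L/s.

14600 L/s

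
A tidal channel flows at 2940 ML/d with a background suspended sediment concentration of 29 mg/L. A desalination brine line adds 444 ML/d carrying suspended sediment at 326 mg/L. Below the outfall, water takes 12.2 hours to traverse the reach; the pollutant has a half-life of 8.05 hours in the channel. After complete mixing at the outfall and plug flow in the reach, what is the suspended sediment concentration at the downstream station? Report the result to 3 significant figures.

23.8 mg/L

Mass balance: C = (2940·29.00 + 444.0·326.0) / 3384 = 230000/3384 = 67.97 mg/L.
Half-life 8.05 h → k = ln 2 / 8.05 = 0.08611 h⁻¹ = 2.067 d⁻¹.
Applying C = C₀e^(−kt): 67.97 × 0.3498 = 23.77 mg/L.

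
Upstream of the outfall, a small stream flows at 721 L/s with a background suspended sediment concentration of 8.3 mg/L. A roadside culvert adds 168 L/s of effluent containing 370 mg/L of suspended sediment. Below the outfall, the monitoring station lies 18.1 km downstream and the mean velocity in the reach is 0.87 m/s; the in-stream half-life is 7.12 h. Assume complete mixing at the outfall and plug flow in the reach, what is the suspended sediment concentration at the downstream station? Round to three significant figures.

43.7 mg/L

Mass balance: C = (721.0·8.300 + 168.0·370.0) / 889.0 = 68140/889.0 = 76.65 mg/L.
Travel time t = 18.1·1000 / 0.87 = 20800 s = 5.779 h.
Half-life 7.12 h → k = ln 2 / 7.12 = 0.09735 h⁻¹ = 2.336 d⁻¹.
Applying C = C₀e^(−kt): 76.65 × 0.5697 = 43.67 mg/L.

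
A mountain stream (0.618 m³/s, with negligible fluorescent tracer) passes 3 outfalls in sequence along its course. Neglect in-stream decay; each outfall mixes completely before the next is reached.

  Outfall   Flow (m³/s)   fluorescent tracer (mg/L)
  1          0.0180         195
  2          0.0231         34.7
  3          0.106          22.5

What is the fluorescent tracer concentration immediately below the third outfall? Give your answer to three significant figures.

8.75 mg/L

After outfall 1: Q = 0.6180 + 0.01800 = 0.6360 m³/s; C = (0.6180·0 + 0.01800·195.0)/0.6360 = 5.519 mg/L.
After outfall 2: Q = 0.6360 + 0.02310 = 0.6591 m³/s; C = (0.6360·5.519 + 0.02310·34.70)/0.6591 = 6.542 mg/L.
After outfall 3: Q = 0.6591 + 0.1060 = 0.7651 m³/s; C = (0.6591·6.542 + 0.1060·22.50)/0.7651 = 8.753 mg/L.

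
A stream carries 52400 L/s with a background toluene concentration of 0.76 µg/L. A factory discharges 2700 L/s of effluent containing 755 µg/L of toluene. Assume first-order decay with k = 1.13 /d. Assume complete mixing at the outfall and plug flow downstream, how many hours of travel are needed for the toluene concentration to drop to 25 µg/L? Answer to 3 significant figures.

After mixing, C = (52400·0.7600 + 2700·755.0) / 55100 = 2078000/55100 = 37.72 µg/L.
37.72·exp(−k·t) = 25 → t = ln(37.72/25)/k = 31450 s = 8.735 h.

8.74 h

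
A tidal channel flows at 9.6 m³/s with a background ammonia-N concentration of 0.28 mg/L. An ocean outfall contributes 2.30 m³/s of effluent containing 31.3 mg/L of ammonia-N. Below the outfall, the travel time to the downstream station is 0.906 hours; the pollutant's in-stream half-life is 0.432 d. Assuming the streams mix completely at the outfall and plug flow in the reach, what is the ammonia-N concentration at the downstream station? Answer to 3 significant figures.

After mixing, C = (9.600·0.2800 + 2.300·31.30) / 11.90 = 74.68/11.90 = 6.275 mg/L.
Half-life 0.432 d → k = ln 2 / 0.432 = 1.605 d⁻¹.
Applying C = C₀e^(−kt): 6.275 × 0.9412 = 5.907 mg/L.

5.91 mg/L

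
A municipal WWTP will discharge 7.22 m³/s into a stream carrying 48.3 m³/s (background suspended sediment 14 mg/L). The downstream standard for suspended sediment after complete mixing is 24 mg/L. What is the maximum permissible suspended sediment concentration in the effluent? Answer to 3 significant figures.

At the limit, (Qr·Cr + Qe·Cₑ)/(Qr + Qe) = 24:
Cₑ = (55.52·24 − 48.30·14.00) / 7.220 = 90.90 mg/L.

90.9 mg/L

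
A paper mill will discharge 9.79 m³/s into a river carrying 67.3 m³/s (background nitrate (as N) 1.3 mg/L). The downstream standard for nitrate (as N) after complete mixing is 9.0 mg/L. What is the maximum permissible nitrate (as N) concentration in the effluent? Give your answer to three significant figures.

61.9 mg/L

At the limit, (Qr·Cr + Qe·Cₑ)/(Qr + Qe) = 9.0:
Cₑ = (77.09·9.0 − 67.30·1.300) / 9.790 = 61.93 mg/L.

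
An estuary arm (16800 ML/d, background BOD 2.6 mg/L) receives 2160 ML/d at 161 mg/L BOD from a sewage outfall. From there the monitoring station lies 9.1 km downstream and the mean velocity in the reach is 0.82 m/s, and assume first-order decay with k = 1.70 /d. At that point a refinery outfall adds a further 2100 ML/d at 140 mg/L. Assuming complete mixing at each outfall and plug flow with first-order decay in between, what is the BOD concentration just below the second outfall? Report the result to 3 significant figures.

28.9 mg/L

Mass balance: C = (16800·2.600 + 2160·161.0) / 18960 = 391400/18960 = 20.65 mg/L; combined flow 18960 ML/d.
Travel time t = 9.1·1000 / 0.82 = 11100 s = 3.083 h.
Applying C = C₀e^(−kt): 20.65 × 0.8038 = 16.60 mg/L.
Second outfall: C = (18960·16.60 + 2100·140.0)/21060 = 28.90 mg/L.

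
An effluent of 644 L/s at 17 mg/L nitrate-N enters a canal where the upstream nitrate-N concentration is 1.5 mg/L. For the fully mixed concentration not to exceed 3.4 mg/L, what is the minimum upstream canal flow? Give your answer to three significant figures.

4610 L/s

Set C_mix = 3.4: (Q·1.500 + 644.0·17.00) / (Q + 644.0) = 3.4
→ Q = 644.0·(17.00 − 3.4)/(3.4 − 1.500) = 4610 L/s.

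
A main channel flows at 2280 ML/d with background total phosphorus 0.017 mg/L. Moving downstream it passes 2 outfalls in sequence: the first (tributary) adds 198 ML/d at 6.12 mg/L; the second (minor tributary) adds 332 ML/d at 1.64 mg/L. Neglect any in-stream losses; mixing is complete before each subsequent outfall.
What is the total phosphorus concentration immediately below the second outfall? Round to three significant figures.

0.639 mg/L

After outfall 1: Q = 2280 + 198.0 = 2478 ML/d; C = (2280·0.01700 + 198.0·6.120)/2478 = 0.5046 mg/L.
After outfall 2: Q = 2478 + 332.0 = 2810 ML/d; C = (2478·0.5046 + 332.0·1.640)/2810 = 0.6388 mg/L.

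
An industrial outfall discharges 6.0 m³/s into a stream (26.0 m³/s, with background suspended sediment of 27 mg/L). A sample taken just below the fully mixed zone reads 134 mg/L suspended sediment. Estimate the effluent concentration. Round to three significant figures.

598 mg/L

Mass balance: 26.00·27.00 + 6.000·Cₑ = 32.00·134.0
→ Cₑ = (32.00·134.0 − 26.00·27.00) / 6.000 = 597.7 mg/L.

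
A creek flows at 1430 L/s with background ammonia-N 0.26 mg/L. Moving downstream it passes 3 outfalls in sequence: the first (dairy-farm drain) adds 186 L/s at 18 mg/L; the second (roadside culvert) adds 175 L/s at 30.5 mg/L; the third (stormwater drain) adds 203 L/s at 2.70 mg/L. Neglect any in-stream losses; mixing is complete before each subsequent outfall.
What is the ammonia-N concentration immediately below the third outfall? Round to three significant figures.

Below outfall 1: Q → 1616 L/s, C = (1430·0.2600 + 186.0·18.00)/1616 = 2.302 mg/L.
Below outfall 2: Q → 1791 L/s, C = (1616·2.302 + 175.0·30.50)/1791 = 5.057 mg/L.
Below outfall 3: Q → 1994 L/s, C = (1791·5.057 + 203.0·2.700)/1994 = 4.817 mg/L.

4.82 mg/L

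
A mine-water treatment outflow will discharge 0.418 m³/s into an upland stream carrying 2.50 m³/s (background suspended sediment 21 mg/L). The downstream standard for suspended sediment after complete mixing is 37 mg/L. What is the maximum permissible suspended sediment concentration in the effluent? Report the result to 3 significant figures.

133 mg/L

At the limit, (Qr·Cr + Qe·Cₑ)/(Qr + Qe) = 37:
Cₑ = (2.918·37 − 2.500·21.00) / 0.4180 = 132.7 mg/L.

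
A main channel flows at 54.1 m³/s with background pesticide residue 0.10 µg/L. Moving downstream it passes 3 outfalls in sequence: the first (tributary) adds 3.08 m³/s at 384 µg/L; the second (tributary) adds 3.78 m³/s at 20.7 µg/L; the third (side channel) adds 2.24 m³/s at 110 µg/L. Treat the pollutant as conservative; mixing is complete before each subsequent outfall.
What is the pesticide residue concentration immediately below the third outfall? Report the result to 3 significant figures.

23.9 µg/L

After outfall 1: Q = 54.10 + 3.080 = 57.18 m³/s; C = (54.10·0.1000 + 3.080·384.0)/57.18 = 20.78 µg/L.
After outfall 2: Q = 57.18 + 3.780 = 60.96 m³/s; C = (57.18·20.78 + 3.780·20.70)/60.96 = 20.77 µg/L.
After outfall 3: Q = 60.96 + 2.240 = 63.20 m³/s; C = (60.96·20.77 + 2.240·110.0)/63.20 = 23.94 µg/L.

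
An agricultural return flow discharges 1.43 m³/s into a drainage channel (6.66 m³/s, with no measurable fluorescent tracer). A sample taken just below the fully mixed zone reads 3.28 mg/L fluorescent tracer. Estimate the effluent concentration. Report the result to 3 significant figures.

18.6 mg/L

Mass balance: 6.660·0 + 1.430·Cₑ = 8.090·3.280
→ Cₑ = (8.090·3.280 − 6.660·0) / 1.430 = 18.56 mg/L.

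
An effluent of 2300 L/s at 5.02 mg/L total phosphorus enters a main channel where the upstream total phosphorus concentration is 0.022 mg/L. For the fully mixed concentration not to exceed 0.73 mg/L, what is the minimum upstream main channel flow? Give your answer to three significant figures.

13900 L/s

Set C_mix = 0.73: (Q·0.02200 + 2300·5.020) / (Q + 2300) = 0.73
→ Q = 2300·(5.020 − 0.73)/(0.73 − 0.02200) = 13940 L/s.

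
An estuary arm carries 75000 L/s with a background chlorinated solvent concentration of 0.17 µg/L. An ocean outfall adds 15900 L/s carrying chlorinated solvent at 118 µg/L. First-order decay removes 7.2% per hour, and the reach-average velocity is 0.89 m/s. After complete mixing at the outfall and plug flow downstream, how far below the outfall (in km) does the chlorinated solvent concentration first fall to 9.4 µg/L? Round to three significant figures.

34.0 km

Mixed concentration C = ΣQC/ΣQ = (75000·0.1700 + 15900·118.0) / 90900 = 1889000/90900 = 20.78 µg/L.
7.2%/h lost → k = −ln(1 − 0.072) = 0.07472 h⁻¹.
Set 20.78·exp(−k·t) = 9.4 → t = ln(20.78/9.4)/k = 38220 s = 10.62 h.
Distance = v·t = 0.89·38220 = 34020 m = 34.02 km.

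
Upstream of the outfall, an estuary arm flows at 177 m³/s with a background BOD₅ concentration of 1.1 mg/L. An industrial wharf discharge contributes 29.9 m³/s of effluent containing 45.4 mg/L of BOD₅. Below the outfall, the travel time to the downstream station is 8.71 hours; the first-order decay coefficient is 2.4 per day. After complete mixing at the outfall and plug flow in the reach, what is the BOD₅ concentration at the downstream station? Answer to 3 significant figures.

3.14 mg/L

Conservation of mass: C = (177.0·1.100 + 29.90·45.40) / 206.9 = 1552/206.9 = 7.502 mg/L.
Applying C = C₀e^(−kt): 7.502 × 0.4185 = 3.140 mg/L.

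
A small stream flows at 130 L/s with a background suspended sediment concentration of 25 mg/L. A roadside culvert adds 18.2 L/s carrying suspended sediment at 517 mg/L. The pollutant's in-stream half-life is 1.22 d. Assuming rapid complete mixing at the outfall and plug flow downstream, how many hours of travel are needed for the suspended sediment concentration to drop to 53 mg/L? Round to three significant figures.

20.2 h

Mass balance: C = (130.0·25.00 + 18.20·517.0) / 148.2 = 12660/148.2 = 85.42 mg/L.
Half-life 1.22 d → k = ln 2 / 1.22 = 0.5682 d⁻¹.
85.42·exp(−k·t) = 53 → t = ln(85.42/53)/k = 72580 s = 20.16 h.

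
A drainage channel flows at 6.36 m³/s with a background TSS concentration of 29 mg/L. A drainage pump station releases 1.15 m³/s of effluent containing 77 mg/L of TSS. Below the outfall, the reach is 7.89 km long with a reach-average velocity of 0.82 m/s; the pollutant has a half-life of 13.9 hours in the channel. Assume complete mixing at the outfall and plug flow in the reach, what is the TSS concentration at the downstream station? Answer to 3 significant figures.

Mixed concentration C = ΣQC/ΣQ = (6.360·29.00 + 1.150·77.00) / 7.510 = 273.0/7.510 = 36.35 mg/L.
Travel time t = 7.89·1000 / 0.82 = 9622 s = 2.673 h.
Half-life 13.9 h → k = ln 2 / 13.9 = 0.04987 h⁻¹ = 1.197 d⁻¹.
Decay over the reach: 36.35·exp(−kt) = 36.35·0.8752 = 31.81 mg/L.

31.8 mg/L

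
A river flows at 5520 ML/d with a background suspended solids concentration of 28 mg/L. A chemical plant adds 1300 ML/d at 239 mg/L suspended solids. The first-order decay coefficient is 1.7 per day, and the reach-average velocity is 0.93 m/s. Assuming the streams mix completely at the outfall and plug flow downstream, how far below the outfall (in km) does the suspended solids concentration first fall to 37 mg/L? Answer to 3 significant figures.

Mass balance: C = (5520·28.00 + 1300·239.0) / 6820 = 465300/6820 = 68.22 mg/L.
Set 68.22·exp(−k·t) = 37 → t = ln(68.22/37)/k = 31090 s = 8.637 h.
Distance = v·t = 0.93·31090 = 28920 m = 28.92 km.

28.9 km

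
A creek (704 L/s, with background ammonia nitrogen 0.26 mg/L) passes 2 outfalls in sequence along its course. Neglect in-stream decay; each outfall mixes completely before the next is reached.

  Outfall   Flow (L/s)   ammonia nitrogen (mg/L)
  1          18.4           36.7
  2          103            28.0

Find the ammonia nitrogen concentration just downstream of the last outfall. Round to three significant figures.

4.53 mg/L

After outfall 1: Q = 704.0 + 18.40 = 722.4 L/s; C = (704.0·0.2600 + 18.40·36.70)/722.4 = 1.188 mg/L.
After outfall 2: Q = 722.4 + 103.0 = 825.4 L/s; C = (722.4·1.188 + 103.0·28.00)/825.4 = 4.534 mg/L.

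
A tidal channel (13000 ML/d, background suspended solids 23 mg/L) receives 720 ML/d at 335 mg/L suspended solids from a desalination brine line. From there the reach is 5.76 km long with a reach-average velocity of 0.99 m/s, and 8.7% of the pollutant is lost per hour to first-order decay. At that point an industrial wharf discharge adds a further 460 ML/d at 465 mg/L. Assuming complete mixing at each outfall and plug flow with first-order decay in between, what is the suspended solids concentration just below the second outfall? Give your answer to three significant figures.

48.0 mg/L

Flow-weighted average: C = (13000·23.00 + 720.0·335.0) / 13720 = 540200/13720 = 39.37 mg/L; combined flow 13720 ML/d.
Travel time t = 5.76·1000 / 0.99 = 5818 s = 1.616 h.
8.7%/h lost → k = −ln(1 − 0.087) = 0.09102 h⁻¹.
First-order decay: C = 39.37·exp(−k·t) = 39.37·0.8632 = 33.99 mg/L.
Second outfall: C = (13720·33.99 + 460.0·465.0)/14180 = 47.97 mg/L.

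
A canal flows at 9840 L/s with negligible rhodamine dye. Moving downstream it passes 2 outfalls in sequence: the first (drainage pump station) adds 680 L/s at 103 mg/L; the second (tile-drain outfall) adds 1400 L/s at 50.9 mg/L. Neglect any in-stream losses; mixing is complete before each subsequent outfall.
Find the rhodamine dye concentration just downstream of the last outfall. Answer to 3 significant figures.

11.9 mg/L

After outfall 1: Q = 9840 + 680.0 = 10520 L/s; C = (9840·0 + 680.0·103.0)/10520 = 6.658 mg/L.
After outfall 2: Q = 10520 + 1400 = 11920 L/s; C = (10520·6.658 + 1400·50.90)/11920 = 11.85 mg/L.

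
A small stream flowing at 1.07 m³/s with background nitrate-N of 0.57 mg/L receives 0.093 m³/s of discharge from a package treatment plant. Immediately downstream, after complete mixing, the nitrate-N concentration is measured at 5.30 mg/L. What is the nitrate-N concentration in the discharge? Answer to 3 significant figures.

Mass balance: 1.070·0.5700 + 0.09300·Cₑ = 1.163·5.300
→ Cₑ = (1.163·5.300 − 1.070·0.5700) / 0.09300 = 59.72 mg/L.

59.7 mg/L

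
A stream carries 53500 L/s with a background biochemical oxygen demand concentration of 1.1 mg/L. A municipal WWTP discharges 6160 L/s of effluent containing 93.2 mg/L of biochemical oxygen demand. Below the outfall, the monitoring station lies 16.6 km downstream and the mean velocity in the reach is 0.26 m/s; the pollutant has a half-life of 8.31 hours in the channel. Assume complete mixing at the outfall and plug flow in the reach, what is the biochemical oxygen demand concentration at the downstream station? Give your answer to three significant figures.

2.42 mg/L

Conservation of mass: C = (53500·1.100 + 6160·93.20) / 59660 = 633000/59660 = 10.61 mg/L.
Travel time t = 16.6·1000 / 0.26 = 63850 s = 17.74 h.
Half-life 8.31 h → k = ln 2 / 8.31 = 0.08341 h⁻¹ = 2.002 d⁻¹.
Decay over the reach: 10.61·exp(−kt) = 10.61·0.2278 = 2.417 mg/L.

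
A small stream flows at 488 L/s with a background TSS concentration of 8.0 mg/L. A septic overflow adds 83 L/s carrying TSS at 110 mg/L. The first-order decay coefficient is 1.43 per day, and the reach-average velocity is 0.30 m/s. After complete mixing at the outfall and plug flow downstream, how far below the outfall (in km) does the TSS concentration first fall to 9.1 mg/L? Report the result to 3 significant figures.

Flow-weighted average: C = (488.0·8.000 + 83.00·110.0) / 571.0 = 13030/571.0 = 22.83 mg/L.
Set 22.83·exp(−k·t) = 9.1 → t = ln(22.83/9.1)/k = 55570 s = 15.43 h.
Distance = v·t = 0.30·55570 = 16670 m = 16.67 km.

16.7 km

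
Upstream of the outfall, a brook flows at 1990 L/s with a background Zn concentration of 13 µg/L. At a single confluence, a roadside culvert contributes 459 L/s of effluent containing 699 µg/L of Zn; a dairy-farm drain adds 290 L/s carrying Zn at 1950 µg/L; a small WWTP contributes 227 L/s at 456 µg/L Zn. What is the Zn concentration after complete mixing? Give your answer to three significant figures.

Conservation of mass: C = (1990·13.00 + 459.0·699.0 + 290.0·1950 + 227.0·456.0) / 2966 = 1016000/2966 = 342.5 µg/L.

342 µg/L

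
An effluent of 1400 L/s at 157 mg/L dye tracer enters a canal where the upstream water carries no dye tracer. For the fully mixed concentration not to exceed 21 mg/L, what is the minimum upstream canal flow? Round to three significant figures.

9070 L/s

Set C_mix = 21: (Q·0 + 1400·157.0) / (Q + 1400) = 21
→ Q = 1400·(157.0 − 21)/(21 − 0) = 9067 L/s.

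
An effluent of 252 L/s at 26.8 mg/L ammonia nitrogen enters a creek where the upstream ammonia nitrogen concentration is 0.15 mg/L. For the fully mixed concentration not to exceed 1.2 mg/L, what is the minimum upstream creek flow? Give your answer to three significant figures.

Set C_mix = 1.2: (Q·0.1500 + 252.0·26.80) / (Q + 252.0) = 1.2
→ Q = 252.0·(26.80 − 1.2)/(1.2 − 0.1500) = 6144 L/s.

6140 L/s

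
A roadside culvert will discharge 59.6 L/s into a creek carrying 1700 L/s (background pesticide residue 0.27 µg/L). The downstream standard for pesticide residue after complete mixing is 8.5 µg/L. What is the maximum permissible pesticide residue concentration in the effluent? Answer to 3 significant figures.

243 µg/L

At the limit, (Qr·Cr + Qe·Cₑ)/(Qr + Qe) = 8.5:
Cₑ = (1760·8.5 − 1700·0.2700) / 59.60 = 243.2 µg/L.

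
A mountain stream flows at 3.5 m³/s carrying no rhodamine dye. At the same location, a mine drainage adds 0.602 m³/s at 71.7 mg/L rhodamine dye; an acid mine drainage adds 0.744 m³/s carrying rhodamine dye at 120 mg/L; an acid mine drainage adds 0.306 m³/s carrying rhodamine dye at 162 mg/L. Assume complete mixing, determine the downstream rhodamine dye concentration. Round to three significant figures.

Mass balance: C = (3.500·0 + 0.6020·71.70 + 0.7440·120.0 + 0.3060·162.0) / 5.152 = 182.0/5.152 = 35.33 mg/L.

35.3 mg/L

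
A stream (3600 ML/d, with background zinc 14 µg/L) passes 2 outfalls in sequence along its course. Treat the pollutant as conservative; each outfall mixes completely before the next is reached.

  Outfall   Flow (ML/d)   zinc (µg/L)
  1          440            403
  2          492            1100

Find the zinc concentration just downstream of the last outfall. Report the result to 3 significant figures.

170 µg/L

Below outfall 1: Q → 4040 ML/d, C = (3600·14.00 + 440.0·403.0)/4040 = 56.37 µg/L.
Below outfall 2: Q → 4532 ML/d, C = (4040·56.37 + 492.0·1100)/4532 = 169.7 µg/L.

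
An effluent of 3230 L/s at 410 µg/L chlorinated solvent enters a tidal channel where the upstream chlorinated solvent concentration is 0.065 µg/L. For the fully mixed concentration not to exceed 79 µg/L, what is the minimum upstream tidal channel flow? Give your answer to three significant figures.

13500 L/s

Set C_mix = 79: (Q·0.06500 + 3230·410.0) / (Q + 3230) = 79
→ Q = 3230·(410.0 − 79)/(79 − 0.06500) = 13540 L/s.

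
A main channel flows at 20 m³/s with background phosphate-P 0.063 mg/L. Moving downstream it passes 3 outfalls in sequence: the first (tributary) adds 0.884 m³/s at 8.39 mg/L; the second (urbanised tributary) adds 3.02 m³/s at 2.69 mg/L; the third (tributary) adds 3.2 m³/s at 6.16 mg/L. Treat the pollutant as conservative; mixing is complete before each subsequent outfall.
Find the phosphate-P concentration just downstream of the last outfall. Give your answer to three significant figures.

Outfall 1: combined Q = 20.88 m³/s; C = (20.00·0.06300 + 0.8840·8.390)/20.88 = 0.4155 mg/L.
Outfall 2: combined Q = 23.90 m³/s; C = (20.88·0.4155 + 3.020·2.690)/23.90 = 0.7028 mg/L.
Outfall 3: combined Q = 27.10 m³/s; C = (23.90·0.7028 + 3.200·6.160)/27.10 = 1.347 mg/L.

1.35 mg/L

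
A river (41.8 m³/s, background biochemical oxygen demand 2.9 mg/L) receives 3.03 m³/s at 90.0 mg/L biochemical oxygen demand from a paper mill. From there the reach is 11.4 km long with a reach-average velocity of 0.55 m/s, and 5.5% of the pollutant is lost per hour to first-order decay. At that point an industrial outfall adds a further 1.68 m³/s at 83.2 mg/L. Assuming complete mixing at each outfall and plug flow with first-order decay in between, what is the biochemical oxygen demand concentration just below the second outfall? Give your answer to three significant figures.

9.12 mg/L

Mixed concentration C = ΣQC/ΣQ = (41.80·2.900 + 3.030·90.00) / 44.83 = 393.9/44.83 = 8.787 mg/L; combined flow 44.83 m³/s.
Travel time t = 11.4·1000 / 0.55 = 20730 s = 5.758 h.
5.5%/h lost → k = −ln(1 − 0.055) = 0.05657 h⁻¹.
After decay, C = 8.787 × e^(−kt) = 8.787 × 0.7220 = 6.344 mg/L.
At the second outfall, C = (44.83·6.344 + 1.680·83.20) / (44.83 + 1.680) = 9.120 mg/L.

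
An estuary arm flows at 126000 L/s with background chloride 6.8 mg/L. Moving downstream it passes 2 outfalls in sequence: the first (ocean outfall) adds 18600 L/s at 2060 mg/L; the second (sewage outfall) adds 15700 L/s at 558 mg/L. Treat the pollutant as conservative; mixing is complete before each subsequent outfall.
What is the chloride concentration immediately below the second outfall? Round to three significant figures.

299 mg/L

Outfall 1: combined Q = 144600 L/s; C = (126000·6.800 + 18600·2060)/144600 = 270.9 mg/L.
Outfall 2: combined Q = 160300 L/s; C = (144600·270.9 + 15700·558.0)/160300 = 299.0 mg/L.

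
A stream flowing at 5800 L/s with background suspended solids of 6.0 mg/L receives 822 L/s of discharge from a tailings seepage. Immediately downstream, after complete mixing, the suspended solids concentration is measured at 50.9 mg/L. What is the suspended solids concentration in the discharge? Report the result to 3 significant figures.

Mass balance: 5800·6.000 + 822.0·Cₑ = 6622·50.90
→ Cₑ = (6622·50.90 − 5800·6.000) / 822.0 = 367.7 mg/L.

368 mg/L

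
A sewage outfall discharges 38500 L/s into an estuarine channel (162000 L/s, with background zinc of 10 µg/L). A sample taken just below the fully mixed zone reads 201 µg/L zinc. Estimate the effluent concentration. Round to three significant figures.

Mass balance: 162000·10.00 + 38500·Cₑ = 200500·201.0
→ Cₑ = (200500·201.0 − 162000·10.00) / 38500 = 1005 µg/L.

1000 µg/L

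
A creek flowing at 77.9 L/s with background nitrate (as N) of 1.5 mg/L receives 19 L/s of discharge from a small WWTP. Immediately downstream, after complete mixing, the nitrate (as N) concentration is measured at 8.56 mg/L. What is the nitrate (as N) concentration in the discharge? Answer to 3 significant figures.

37.5 mg/L

Mass balance: 77.90·1.500 + 19.00·Cₑ = 96.90·8.560
→ Cₑ = (96.90·8.560 − 77.90·1.500) / 19.00 = 37.51 mg/L.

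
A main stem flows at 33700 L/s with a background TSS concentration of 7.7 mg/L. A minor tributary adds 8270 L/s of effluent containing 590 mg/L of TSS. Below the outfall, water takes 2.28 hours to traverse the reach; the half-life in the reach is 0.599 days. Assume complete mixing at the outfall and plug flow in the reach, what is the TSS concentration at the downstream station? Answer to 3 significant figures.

110 mg/L

Conservation of mass: C = (33700·7.700 + 8270·590.0) / 41970 = 5139000/41970 = 122.4 mg/L.
Half-life 0.599 d → k = ln 2 / 0.599 = 1.157 d⁻¹.
First-order decay: C = 122.4·exp(−k·t) = 122.4·0.8959 = 109.7 mg/L.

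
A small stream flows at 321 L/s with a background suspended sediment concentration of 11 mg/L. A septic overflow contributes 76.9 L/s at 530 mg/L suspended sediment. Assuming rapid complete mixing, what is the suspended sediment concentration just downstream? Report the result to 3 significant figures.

After mixing, C = (321.0·11.00 + 76.90·530.0) / 397.9 = 44290/397.9 = 111.3 mg/L.

111 mg/L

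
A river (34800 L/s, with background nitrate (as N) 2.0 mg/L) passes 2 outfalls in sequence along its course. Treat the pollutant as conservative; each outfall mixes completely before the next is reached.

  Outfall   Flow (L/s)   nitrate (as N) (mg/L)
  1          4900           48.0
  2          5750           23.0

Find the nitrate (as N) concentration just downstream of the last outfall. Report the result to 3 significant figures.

9.62 mg/L

Below outfall 1: Q → 39700 L/s, C = (34800·2.000 + 4900·48.00)/39700 = 7.678 mg/L.
Below outfall 2: Q → 45450 L/s, C = (39700·7.678 + 5750·23.00)/45450 = 9.616 mg/L.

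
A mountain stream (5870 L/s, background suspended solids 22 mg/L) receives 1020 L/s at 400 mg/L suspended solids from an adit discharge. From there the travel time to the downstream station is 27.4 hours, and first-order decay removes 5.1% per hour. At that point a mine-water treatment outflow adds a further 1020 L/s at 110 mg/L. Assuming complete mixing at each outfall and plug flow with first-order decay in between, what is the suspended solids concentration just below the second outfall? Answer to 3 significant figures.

30.4 mg/L

Conservation of mass: C = (5870·22.00 + 1020·400.0) / 6890 = 537100/6890 = 77.96 mg/L; combined flow 6890 L/s.
5.1%/h lost → k = −ln(1 − 0.051) = 0.05235 h⁻¹.
Decay over the reach: 77.96·exp(−kt) = 77.96·0.2383 = 18.58 mg/L.
At the second outfall, C = (6890·18.58 + 1020·110.0) / (6890 + 1020) = 30.37 mg/L.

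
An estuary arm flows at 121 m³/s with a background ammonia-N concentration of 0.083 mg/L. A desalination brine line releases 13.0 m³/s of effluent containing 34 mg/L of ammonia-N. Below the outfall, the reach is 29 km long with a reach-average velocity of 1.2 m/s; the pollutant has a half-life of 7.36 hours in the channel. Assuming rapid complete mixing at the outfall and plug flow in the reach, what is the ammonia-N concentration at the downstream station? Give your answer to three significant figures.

1.79 mg/L

Conservation of mass: C = (121.0·0.08300 + 13.00·34.00) / 134.0 = 452.0/134.0 = 3.373 mg/L.
Travel time t = 29·1000 / 1.2 = 24170 s = 6.713 h.
Half-life 7.36 h → k = ln 2 / 7.36 = 0.09418 h⁻¹ = 2.260 d⁻¹.
First-order decay: C = 3.373·exp(−k·t) = 3.373·0.5314 = 1.793 mg/L.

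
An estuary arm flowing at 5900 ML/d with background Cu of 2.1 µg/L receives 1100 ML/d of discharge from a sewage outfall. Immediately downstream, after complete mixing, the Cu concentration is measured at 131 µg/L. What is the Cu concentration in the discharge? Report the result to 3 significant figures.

Mass balance: 5900·2.100 + 1100·Cₑ = 7000·131.0
→ Cₑ = (7000·131.0 − 5900·2.100) / 1100 = 822.4 µg/L.

822 µg/L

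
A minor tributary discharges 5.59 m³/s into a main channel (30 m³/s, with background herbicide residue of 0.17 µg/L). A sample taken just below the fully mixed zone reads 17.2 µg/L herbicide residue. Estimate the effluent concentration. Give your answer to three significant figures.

Mass balance: 30.00·0.1700 + 5.590·Cₑ = 35.59·17.20
→ Cₑ = (35.59·17.20 − 30.00·0.1700) / 5.590 = 108.6 µg/L.

109 µg/L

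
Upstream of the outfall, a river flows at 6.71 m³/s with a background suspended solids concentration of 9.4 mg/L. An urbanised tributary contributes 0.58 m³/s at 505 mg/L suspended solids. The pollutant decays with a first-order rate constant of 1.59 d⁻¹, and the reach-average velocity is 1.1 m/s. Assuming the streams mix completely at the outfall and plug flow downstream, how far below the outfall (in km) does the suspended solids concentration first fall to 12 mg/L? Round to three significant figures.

83.9 km

Flow-weighted average: C = (6.710·9.400 + 0.5800·505.0) / 7.290 = 356.0/7.290 = 48.83 mg/L.
Set 48.83·exp(−k·t) = 12 → t = ln(48.83/12)/k = 76260 s = 21.18 h.
Distance = v·t = 1.1·76260 = 83890 m = 83.89 km.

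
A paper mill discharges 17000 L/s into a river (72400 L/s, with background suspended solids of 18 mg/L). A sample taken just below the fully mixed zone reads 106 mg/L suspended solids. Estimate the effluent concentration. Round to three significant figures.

481 mg/L

Mass balance: 72400·18.00 + 17000·Cₑ = 89400·106.0
→ Cₑ = (89400·106.0 − 72400·18.00) / 17000 = 480.8 mg/L.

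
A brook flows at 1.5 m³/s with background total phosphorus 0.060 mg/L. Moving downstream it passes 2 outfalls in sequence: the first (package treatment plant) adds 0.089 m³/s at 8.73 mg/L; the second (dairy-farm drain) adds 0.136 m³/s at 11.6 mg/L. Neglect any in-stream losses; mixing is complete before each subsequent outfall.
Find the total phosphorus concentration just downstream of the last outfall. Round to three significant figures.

Below outfall 1: Q → 1.589 m³/s, C = (1.500·0.06000 + 0.08900·8.730)/1.589 = 0.5456 mg/L.
Below outfall 2: Q → 1.725 m³/s, C = (1.589·0.5456 + 0.1360·11.60)/1.725 = 1.417 mg/L.

1.42 mg/L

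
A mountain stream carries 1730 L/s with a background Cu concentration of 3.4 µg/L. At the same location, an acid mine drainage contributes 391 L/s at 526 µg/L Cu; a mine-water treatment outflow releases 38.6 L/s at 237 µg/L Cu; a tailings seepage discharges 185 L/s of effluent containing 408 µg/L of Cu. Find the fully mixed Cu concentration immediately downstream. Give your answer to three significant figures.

126 µg/L

Mixed concentration C = ΣQC/ΣQ = (1730·3.400 + 391.0·526.0 + 38.60·237.0 + 185.0·408.0) / 2345 = 296200/2345 = 126.3 µg/L.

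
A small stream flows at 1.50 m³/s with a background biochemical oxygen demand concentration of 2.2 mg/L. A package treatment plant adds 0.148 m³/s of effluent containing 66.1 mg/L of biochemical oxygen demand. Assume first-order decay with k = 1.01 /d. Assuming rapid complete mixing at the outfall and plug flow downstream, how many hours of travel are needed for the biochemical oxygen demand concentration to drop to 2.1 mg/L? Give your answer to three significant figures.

31.6 h

After mixing, C = (1.500·2.200 + 0.1480·66.10) / 1.648 = 13.08/1.648 = 7.939 mg/L.
7.939·exp(−k·t) = 2.1 → t = ln(7.939/2.1)/k = 113800 s = 31.60 h.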